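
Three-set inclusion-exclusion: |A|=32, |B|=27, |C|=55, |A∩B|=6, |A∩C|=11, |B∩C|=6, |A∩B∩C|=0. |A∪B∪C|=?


|A∪B∪C| = |A|+|B|+|C| - |A∩B|-|A∩C|-|B∩C| + |A∩B∩C|
= 32+27+55 - 6-11-6 + 0
= 114 - 23 + 0
= 91

|A ∪ B ∪ C| = 91


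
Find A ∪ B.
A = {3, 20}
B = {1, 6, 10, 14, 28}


A ∪ B = all elements in A or B (or both)
A = {3, 20}
B = {1, 6, 10, 14, 28}
A ∪ B = {1, 3, 6, 10, 14, 20, 28}

A ∪ B = {1, 3, 6, 10, 14, 20, 28}


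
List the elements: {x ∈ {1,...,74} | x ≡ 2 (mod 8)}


Checking each candidate:
Condition: x in {1,...,74} with x ≡ 2 (mod 8)
Result = {2, 10, 18, 26, 34, 42, 50, 58, 66, 74}

{2, 10, 18, 26, 34, 42, 50, 58, 66, 74}


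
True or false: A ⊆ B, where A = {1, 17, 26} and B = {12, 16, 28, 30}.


A ⊆ B means every element of A is in B.
Elements in A not in B: {1, 17, 26}
So A ⊄ B.

No, A ⊄ B


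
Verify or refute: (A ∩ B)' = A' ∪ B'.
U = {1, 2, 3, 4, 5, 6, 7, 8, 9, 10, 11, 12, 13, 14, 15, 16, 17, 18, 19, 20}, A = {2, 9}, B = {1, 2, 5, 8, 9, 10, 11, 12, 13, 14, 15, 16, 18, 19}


LHS: A ∩ B = {2, 9}
(A ∩ B)' = U \ (A ∩ B) = {1, 3, 4, 5, 6, 7, 8, 10, 11, 12, 13, 14, 15, 16, 17, 18, 19, 20}
A' = {1, 3, 4, 5, 6, 7, 8, 10, 11, 12, 13, 14, 15, 16, 17, 18, 19, 20}, B' = {3, 4, 6, 7, 17, 20}
Claimed RHS: A' ∪ B' = {1, 3, 4, 5, 6, 7, 8, 10, 11, 12, 13, 14, 15, 16, 17, 18, 19, 20}
Identity is VALID: LHS = RHS = {1, 3, 4, 5, 6, 7, 8, 10, 11, 12, 13, 14, 15, 16, 17, 18, 19, 20} ✓

Identity is valid. (A ∩ B)' = A' ∪ B' = {1, 3, 4, 5, 6, 7, 8, 10, 11, 12, 13, 14, 15, 16, 17, 18, 19, 20}


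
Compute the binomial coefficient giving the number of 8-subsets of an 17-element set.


C(n,k) = n! / (k!(n-k)!)
C(17,8) = 17! / (8!9!)
= 24310

C(17,8) = 24310


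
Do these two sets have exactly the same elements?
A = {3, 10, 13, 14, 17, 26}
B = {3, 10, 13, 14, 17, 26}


Two sets are equal iff they have exactly the same elements.
A = {3, 10, 13, 14, 17, 26}
B = {3, 10, 13, 14, 17, 26}
Same elements → A = B

Yes, A = B


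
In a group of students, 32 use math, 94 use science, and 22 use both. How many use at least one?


|A ∪ B| = |A| + |B| - |A ∩ B|
= 32 + 94 - 22
= 104

|A ∪ B| = 104


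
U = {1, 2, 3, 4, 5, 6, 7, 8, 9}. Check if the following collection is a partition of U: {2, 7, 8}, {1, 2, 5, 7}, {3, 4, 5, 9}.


A partition requires: (1) non-empty parts, (2) pairwise disjoint, (3) union = U
Parts: {2, 7, 8}, {1, 2, 5, 7}, {3, 4, 5, 9}
Union of parts: {1, 2, 3, 4, 5, 7, 8, 9}
U = {1, 2, 3, 4, 5, 6, 7, 8, 9}
All non-empty? True
Pairwise disjoint? False
Covers U? False

No, not a valid partition


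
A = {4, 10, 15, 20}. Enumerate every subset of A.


|A| = 4, so |P(A)| = 2^4 = 16
Enumerate subsets by cardinality (0 to 4):
∅, {4}, {10}, {15}, {20}, {4, 10}, {4, 15}, {4, 20}, {10, 15}, {10, 20}, {15, 20}, {4, 10, 15}, {4, 10, 20}, {4, 15, 20}, {10, 15, 20}, {4, 10, 15, 20}

P(A) has 16 subsets: ∅, {4}, {10}, {15}, {20}, {4, 10}, {4, 15}, {4, 20}, {10, 15}, {10, 20}, {15, 20}, {4, 10, 15}, {4, 10, 20}, {4, 15, 20}, {10, 15, 20}, {4, 10, 15, 20}


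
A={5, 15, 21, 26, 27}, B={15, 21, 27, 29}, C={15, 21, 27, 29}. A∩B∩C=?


A ∩ B = {15, 21, 27}
(A ∩ B) ∩ C = {15, 21, 27}

A ∩ B ∩ C = {15, 21, 27}


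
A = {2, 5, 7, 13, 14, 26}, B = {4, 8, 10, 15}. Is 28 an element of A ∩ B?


A = {2, 5, 7, 13, 14, 26}, B = {4, 8, 10, 15}
A ∩ B = elements in both A and B
A ∩ B = ∅
Checking if 28 ∈ A ∩ B
28 is not in A ∩ B → False

28 ∉ A ∩ B


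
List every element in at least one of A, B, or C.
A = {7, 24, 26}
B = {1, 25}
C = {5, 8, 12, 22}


A ∪ B = {1, 7, 24, 25, 26}
(A ∪ B) ∪ C = {1, 5, 7, 8, 12, 22, 24, 25, 26}

A ∪ B ∪ C = {1, 5, 7, 8, 12, 22, 24, 25, 26}


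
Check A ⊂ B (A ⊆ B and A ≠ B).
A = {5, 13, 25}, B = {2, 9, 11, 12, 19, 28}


A ⊂ B requires: A ⊆ B AND A ≠ B.
A ⊆ B? No
A ⊄ B, so A is not a proper subset.

No, A is not a proper subset of B


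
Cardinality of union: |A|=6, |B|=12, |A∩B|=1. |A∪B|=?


|A ∪ B| = |A| + |B| - |A ∩ B|
= 6 + 12 - 1
= 17

|A ∪ B| = 17


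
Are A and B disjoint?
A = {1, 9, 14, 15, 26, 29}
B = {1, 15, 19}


Disjoint means A ∩ B = ∅.
A ∩ B = {1, 15}
A ∩ B ≠ ∅, so A and B are NOT disjoint.

No, A and B are not disjoint (A ∩ B = {1, 15})


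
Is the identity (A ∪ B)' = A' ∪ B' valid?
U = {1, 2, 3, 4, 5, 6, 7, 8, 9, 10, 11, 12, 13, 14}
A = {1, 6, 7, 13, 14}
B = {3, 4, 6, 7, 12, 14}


LHS: A ∪ B = {1, 3, 4, 6, 7, 12, 13, 14}
(A ∪ B)' = U \ (A ∪ B) = {2, 5, 8, 9, 10, 11}
A' = {2, 3, 4, 5, 8, 9, 10, 11, 12}, B' = {1, 2, 5, 8, 9, 10, 11, 13}
Claimed RHS: A' ∪ B' = {1, 2, 3, 4, 5, 8, 9, 10, 11, 12, 13}
Identity is INVALID: LHS = {2, 5, 8, 9, 10, 11} but the RHS claimed here equals {1, 2, 3, 4, 5, 8, 9, 10, 11, 12, 13}. The correct form is (A ∪ B)' = A' ∩ B'.

Identity is invalid: (A ∪ B)' = {2, 5, 8, 9, 10, 11} but A' ∪ B' = {1, 2, 3, 4, 5, 8, 9, 10, 11, 12, 13}. The correct De Morgan law is (A ∪ B)' = A' ∩ B'.


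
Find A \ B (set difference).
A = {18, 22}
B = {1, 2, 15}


A \ B = elements in A but not in B
A = {18, 22}
B = {1, 2, 15}
Remove from A any elements in B
A \ B = {18, 22}

A \ B = {18, 22}


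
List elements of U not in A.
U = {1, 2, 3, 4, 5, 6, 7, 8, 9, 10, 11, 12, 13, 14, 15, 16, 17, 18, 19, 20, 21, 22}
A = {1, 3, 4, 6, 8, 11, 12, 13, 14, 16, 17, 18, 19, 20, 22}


Aᶜ = U \ A = elements in U but not in A
U = {1, 2, 3, 4, 5, 6, 7, 8, 9, 10, 11, 12, 13, 14, 15, 16, 17, 18, 19, 20, 21, 22}
A = {1, 3, 4, 6, 8, 11, 12, 13, 14, 16, 17, 18, 19, 20, 22}
Aᶜ = {2, 5, 7, 9, 10, 15, 21}

Aᶜ = {2, 5, 7, 9, 10, 15, 21}


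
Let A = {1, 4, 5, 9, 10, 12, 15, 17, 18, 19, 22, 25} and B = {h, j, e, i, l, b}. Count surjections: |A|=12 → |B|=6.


n = |A| = 12, k = |B| = 6. Surjections via inclusion-exclusion:
S(n,k) = Σ(-1)^i × C(k,i) × (k-i)^n, i=0 to k
i=0: (-1)^0×C(6,0)×6^12 = 2176782336
i=1: (-1)^1×C(6,1)×5^12 = -1464843750
i=2: (-1)^2×C(6,2)×4^12 = 251658240
i=3: (-1)^3×C(6,3)×3^12 = -10628820
i=4: (-1)^4×C(6,4)×2^12 = 61440
i=5: (-1)^5×C(6,5)×1^12 = -6
i=6: (-1)^6×C(6,6)×0^12 = 0
Total = 953029440

Number of surjections = 953029440


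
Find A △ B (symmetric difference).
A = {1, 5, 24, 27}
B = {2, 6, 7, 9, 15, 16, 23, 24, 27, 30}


A △ B = (A \ B) ∪ (B \ A) = elements in exactly one of A or B
A \ B = {1, 5}
B \ A = {2, 6, 7, 9, 15, 16, 23, 30}
A △ B = {1, 2, 5, 6, 7, 9, 15, 16, 23, 30}

A △ B = {1, 2, 5, 6, 7, 9, 15, 16, 23, 30}


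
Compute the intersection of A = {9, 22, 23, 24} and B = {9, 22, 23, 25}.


A ∩ B = elements in both A and B
A = {9, 22, 23, 24}
B = {9, 22, 23, 25}
A ∩ B = {9, 22, 23}

A ∩ B = {9, 22, 23}


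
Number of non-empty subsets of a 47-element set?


Total subsets = 2^n = 2^47 = 140737488355328
Non-empty subsets exclude the empty set: 2^n - 1
= 140737488355328 - 1
= 140737488355327

Number of non-empty subsets = 140737488355327


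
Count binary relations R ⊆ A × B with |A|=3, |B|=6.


A relation from A to B is any subset of A × B.
|A × B| = 3 × 6 = 18
# relations = 2^|A × B| = 2^18 = 262144

Number of relations = 262144


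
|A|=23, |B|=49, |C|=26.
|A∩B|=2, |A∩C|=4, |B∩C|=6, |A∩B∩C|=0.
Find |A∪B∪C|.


|A∪B∪C| = |A|+|B|+|C| - |A∩B|-|A∩C|-|B∩C| + |A∩B∩C|
= 23+49+26 - 2-4-6 + 0
= 98 - 12 + 0
= 86

|A ∪ B ∪ C| = 86


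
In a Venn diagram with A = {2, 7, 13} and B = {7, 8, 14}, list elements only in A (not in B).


A = {2, 7, 13}
B = {7, 8, 14}
Region: only in A (not in B)
Elements: {2, 13}

Elements only in A (not in B): {2, 13}


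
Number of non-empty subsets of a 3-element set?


Total subsets = 2^n = 2^3 = 8
Non-empty subsets exclude the empty set: 2^n - 1
= 8 - 1
= 7

Number of non-empty subsets = 7


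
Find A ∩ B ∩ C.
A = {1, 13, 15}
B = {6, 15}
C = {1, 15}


A ∩ B = {15}
(A ∩ B) ∩ C = {15}

A ∩ B ∩ C = {15}


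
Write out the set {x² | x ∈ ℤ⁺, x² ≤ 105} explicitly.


Checking each candidate:
Condition: positive perfect squares ≤ 105
Result = {1, 4, 9, 16, 25, 36, 49, 64, 81, 100}

{1, 4, 9, 16, 25, 36, 49, 64, 81, 100}


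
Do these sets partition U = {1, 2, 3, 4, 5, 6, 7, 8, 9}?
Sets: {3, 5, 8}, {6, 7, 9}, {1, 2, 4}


A partition requires: (1) non-empty parts, (2) pairwise disjoint, (3) union = U
Parts: {3, 5, 8}, {6, 7, 9}, {1, 2, 4}
Union of parts: {1, 2, 3, 4, 5, 6, 7, 8, 9}
U = {1, 2, 3, 4, 5, 6, 7, 8, 9}
All non-empty? True
Pairwise disjoint? True
Covers U? True

Yes, valid partition


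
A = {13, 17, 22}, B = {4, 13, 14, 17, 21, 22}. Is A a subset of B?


A ⊆ B means every element of A is in B.
All elements of A are in B.
So A ⊆ B.

Yes, A ⊆ B


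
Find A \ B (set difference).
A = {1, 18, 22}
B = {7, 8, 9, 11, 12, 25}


A \ B = elements in A but not in B
A = {1, 18, 22}
B = {7, 8, 9, 11, 12, 25}
Remove from A any elements in B
A \ B = {1, 18, 22}

A \ B = {1, 18, 22}


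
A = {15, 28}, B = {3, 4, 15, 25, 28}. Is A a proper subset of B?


A ⊂ B requires: A ⊆ B AND A ≠ B.
A ⊆ B? Yes
A = B? No
A ⊂ B: Yes (A is a proper subset of B)

Yes, A ⊂ B


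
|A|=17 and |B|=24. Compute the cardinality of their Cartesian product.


|A × B| = |A| × |B|
= 17 × 24
= 408

|A × B| = 408


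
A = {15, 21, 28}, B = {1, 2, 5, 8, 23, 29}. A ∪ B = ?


A ∪ B = all elements in A or B (or both)
A = {15, 21, 28}
B = {1, 2, 5, 8, 23, 29}
A ∪ B = {1, 2, 5, 8, 15, 21, 23, 28, 29}

A ∪ B = {1, 2, 5, 8, 15, 21, 23, 28, 29}


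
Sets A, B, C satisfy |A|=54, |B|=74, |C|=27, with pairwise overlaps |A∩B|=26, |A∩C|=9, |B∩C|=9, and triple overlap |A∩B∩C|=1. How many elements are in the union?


|A∪B∪C| = |A|+|B|+|C| - |A∩B|-|A∩C|-|B∩C| + |A∩B∩C|
= 54+74+27 - 26-9-9 + 1
= 155 - 44 + 1
= 112

|A ∪ B ∪ C| = 112


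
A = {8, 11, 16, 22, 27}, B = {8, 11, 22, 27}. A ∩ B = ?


A ∩ B = elements in both A and B
A = {8, 11, 16, 22, 27}
B = {8, 11, 22, 27}
A ∩ B = {8, 11, 22, 27}

A ∩ B = {8, 11, 22, 27}


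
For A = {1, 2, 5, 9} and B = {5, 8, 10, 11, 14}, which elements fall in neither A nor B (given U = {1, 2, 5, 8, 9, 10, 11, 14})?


A = {1, 2, 5, 9}
B = {5, 8, 10, 11, 14}
Region: in neither A nor B (given U = {1, 2, 5, 8, 9, 10, 11, 14})
Elements: ∅

Elements in neither A nor B (given U = {1, 2, 5, 8, 9, 10, 11, 14}): ∅


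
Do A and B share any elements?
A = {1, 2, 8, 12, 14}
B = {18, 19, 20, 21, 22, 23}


Disjoint means A ∩ B = ∅.
A ∩ B = ∅
A ∩ B = ∅, so A and B are disjoint.

No — A and B share no elements (A ∩ B = ∅), so they are disjoint


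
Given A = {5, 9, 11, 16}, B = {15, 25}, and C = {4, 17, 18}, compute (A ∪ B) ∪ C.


A ∪ B = {5, 9, 11, 15, 16, 25}
(A ∪ B) ∪ C = {4, 5, 9, 11, 15, 16, 17, 18, 25}

A ∪ B ∪ C = {4, 5, 9, 11, 15, 16, 17, 18, 25}


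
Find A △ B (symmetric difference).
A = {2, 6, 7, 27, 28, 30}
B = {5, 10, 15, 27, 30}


A △ B = (A \ B) ∪ (B \ A) = elements in exactly one of A or B
A \ B = {2, 6, 7, 28}
B \ A = {5, 10, 15}
A △ B = {2, 5, 6, 7, 10, 15, 28}

A △ B = {2, 5, 6, 7, 10, 15, 28}


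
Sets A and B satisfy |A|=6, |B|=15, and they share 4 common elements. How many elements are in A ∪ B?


|A ∪ B| = |A| + |B| - |A ∩ B|
= 6 + 15 - 4
= 17

|A ∪ B| = 17


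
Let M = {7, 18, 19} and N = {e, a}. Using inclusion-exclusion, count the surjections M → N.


n = |M| = 3, k = |N| = 2. Surjections via inclusion-exclusion:
S(n,k) = Σ(-1)^i × C(k,i) × (k-i)^n, i=0 to k
i=0: (-1)^0×C(2,0)×2^3 = 8
i=1: (-1)^1×C(2,1)×1^3 = -2
i=2: (-1)^2×C(2,2)×0^3 = 0
Total = 6

Number of surjections = 6


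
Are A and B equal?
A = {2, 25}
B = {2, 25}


Two sets are equal iff they have exactly the same elements.
A = {2, 25}
B = {2, 25}
Same elements → A = B

Yes, A = B


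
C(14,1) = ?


C(n,k) = n! / (k!(n-k)!)
C(14,1) = 14! / (1!13!)
= 14

C(14,1) = 14


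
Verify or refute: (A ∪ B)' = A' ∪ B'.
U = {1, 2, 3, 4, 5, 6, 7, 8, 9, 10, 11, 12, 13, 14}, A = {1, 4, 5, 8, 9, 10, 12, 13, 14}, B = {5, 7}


LHS: A ∪ B = {1, 4, 5, 7, 8, 9, 10, 12, 13, 14}
(A ∪ B)' = U \ (A ∪ B) = {2, 3, 6, 11}
A' = {2, 3, 6, 7, 11}, B' = {1, 2, 3, 4, 6, 8, 9, 10, 11, 12, 13, 14}
Claimed RHS: A' ∪ B' = {1, 2, 3, 4, 6, 7, 8, 9, 10, 11, 12, 13, 14}
Identity is INVALID: LHS = {2, 3, 6, 11} but the RHS claimed here equals {1, 2, 3, 4, 6, 7, 8, 9, 10, 11, 12, 13, 14}. The correct form is (A ∪ B)' = A' ∩ B'.

Identity is invalid: (A ∪ B)' = {2, 3, 6, 11} but A' ∪ B' = {1, 2, 3, 4, 6, 7, 8, 9, 10, 11, 12, 13, 14}. The correct De Morgan law is (A ∪ B)' = A' ∩ B'.


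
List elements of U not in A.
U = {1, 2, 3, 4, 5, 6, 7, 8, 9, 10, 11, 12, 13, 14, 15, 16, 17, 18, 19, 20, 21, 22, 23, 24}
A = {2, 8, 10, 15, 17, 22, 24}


Aᶜ = U \ A = elements in U but not in A
U = {1, 2, 3, 4, 5, 6, 7, 8, 9, 10, 11, 12, 13, 14, 15, 16, 17, 18, 19, 20, 21, 22, 23, 24}
A = {2, 8, 10, 15, 17, 22, 24}
Aᶜ = {1, 3, 4, 5, 6, 7, 9, 11, 12, 13, 14, 16, 18, 19, 20, 21, 23}

Aᶜ = {1, 3, 4, 5, 6, 7, 9, 11, 12, 13, 14, 16, 18, 19, 20, 21, 23}


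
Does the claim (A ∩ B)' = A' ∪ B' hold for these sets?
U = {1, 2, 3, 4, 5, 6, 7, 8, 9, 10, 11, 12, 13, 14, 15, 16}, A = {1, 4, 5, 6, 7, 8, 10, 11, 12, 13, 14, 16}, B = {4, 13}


LHS: A ∩ B = {4, 13}
(A ∩ B)' = U \ (A ∩ B) = {1, 2, 3, 5, 6, 7, 8, 9, 10, 11, 12, 14, 15, 16}
A' = {2, 3, 9, 15}, B' = {1, 2, 3, 5, 6, 7, 8, 9, 10, 11, 12, 14, 15, 16}
Claimed RHS: A' ∪ B' = {1, 2, 3, 5, 6, 7, 8, 9, 10, 11, 12, 14, 15, 16}
Identity is VALID: LHS = RHS = {1, 2, 3, 5, 6, 7, 8, 9, 10, 11, 12, 14, 15, 16} ✓

Identity is valid. (A ∩ B)' = A' ∪ B' = {1, 2, 3, 5, 6, 7, 8, 9, 10, 11, 12, 14, 15, 16}


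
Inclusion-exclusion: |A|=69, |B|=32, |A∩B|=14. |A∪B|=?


|A ∪ B| = |A| + |B| - |A ∩ B|
= 69 + 32 - 14
= 87

|A ∪ B| = 87


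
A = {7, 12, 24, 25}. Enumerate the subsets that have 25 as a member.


A subset of A contains 25 iff the remaining 3 elements form any subset of A \ {25}.
Count: 2^(n-1) = 2^3 = 8
Subsets containing 25: {25}, {7, 25}, {12, 25}, {24, 25}, {7, 12, 25}, {7, 24, 25}, {12, 24, 25}, {7, 12, 24, 25}

Subsets containing 25 (8 total): {25}, {7, 25}, {12, 25}, {24, 25}, {7, 12, 25}, {7, 24, 25}, {12, 24, 25}, {7, 12, 24, 25}


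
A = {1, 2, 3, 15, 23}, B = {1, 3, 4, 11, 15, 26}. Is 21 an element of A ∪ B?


A = {1, 2, 3, 15, 23}, B = {1, 3, 4, 11, 15, 26}
A ∪ B = all elements in A or B
A ∪ B = {1, 2, 3, 4, 11, 15, 23, 26}
Checking if 21 ∈ A ∪ B
21 is not in A ∪ B → False

21 ∉ A ∪ B


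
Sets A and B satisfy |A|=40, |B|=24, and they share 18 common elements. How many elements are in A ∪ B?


|A ∪ B| = |A| + |B| - |A ∩ B|
= 40 + 24 - 18
= 46

|A ∪ B| = 46


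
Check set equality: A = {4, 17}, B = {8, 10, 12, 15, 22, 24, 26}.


Two sets are equal iff they have exactly the same elements.
A = {4, 17}
B = {8, 10, 12, 15, 22, 24, 26}
Differences: {4, 8, 10, 12, 15, 17, 22, 24, 26}
A ≠ B

No, A ≠ B


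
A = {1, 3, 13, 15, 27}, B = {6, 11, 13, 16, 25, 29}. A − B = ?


A \ B = elements in A but not in B
A = {1, 3, 13, 15, 27}
B = {6, 11, 13, 16, 25, 29}
Remove from A any elements in B
A \ B = {1, 3, 15, 27}

A \ B = {1, 3, 15, 27}


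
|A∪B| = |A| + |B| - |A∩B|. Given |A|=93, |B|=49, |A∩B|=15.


|A ∪ B| = |A| + |B| - |A ∩ B|
= 93 + 49 - 15
= 127

|A ∪ B| = 127


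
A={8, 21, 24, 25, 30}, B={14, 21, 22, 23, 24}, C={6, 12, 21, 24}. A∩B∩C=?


A ∩ B = {21, 24}
(A ∩ B) ∩ C = {21, 24}

A ∩ B ∩ C = {21, 24}


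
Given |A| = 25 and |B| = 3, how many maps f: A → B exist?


Each of |A| = 25 inputs maps to any of |B| = 3 outputs.
# functions = |B|^|A| = 3^25
= 847288609443

Number of functions = 847288609443


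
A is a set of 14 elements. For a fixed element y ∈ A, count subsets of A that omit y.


Subsets of A avoiding y are subsets of A \ {y}, which has 13 elements.
Count = 2^(n-1) = 2^13
= 8192

Number of subsets avoiding y = 8192


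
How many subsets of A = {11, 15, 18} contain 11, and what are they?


A subset of A contains 11 iff the remaining 2 elements form any subset of A \ {11}.
Count: 2^(n-1) = 2^2 = 4
Subsets containing 11: {11}, {11, 15}, {11, 18}, {11, 15, 18}

Subsets containing 11 (4 total): {11}, {11, 15}, {11, 18}, {11, 15, 18}


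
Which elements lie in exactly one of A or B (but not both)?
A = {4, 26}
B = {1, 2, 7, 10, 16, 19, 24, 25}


A △ B = (A \ B) ∪ (B \ A) = elements in exactly one of A or B
A \ B = {4, 26}
B \ A = {1, 2, 7, 10, 16, 19, 24, 25}
A △ B = {1, 2, 4, 7, 10, 16, 19, 24, 25, 26}

A △ B = {1, 2, 4, 7, 10, 16, 19, 24, 25, 26}


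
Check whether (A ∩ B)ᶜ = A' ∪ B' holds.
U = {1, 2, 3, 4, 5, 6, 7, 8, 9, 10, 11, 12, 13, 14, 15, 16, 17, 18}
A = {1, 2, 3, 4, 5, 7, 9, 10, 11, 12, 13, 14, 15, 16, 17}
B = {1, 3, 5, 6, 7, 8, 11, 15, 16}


LHS: A ∩ B = {1, 3, 5, 7, 11, 15, 16}
(A ∩ B)' = U \ (A ∩ B) = {2, 4, 6, 8, 9, 10, 12, 13, 14, 17, 18}
A' = {6, 8, 18}, B' = {2, 4, 9, 10, 12, 13, 14, 17, 18}
Claimed RHS: A' ∪ B' = {2, 4, 6, 8, 9, 10, 12, 13, 14, 17, 18}
Identity is VALID: LHS = RHS = {2, 4, 6, 8, 9, 10, 12, 13, 14, 17, 18} ✓

Identity is valid. (A ∩ B)' = A' ∪ B' = {2, 4, 6, 8, 9, 10, 12, 13, 14, 17, 18}


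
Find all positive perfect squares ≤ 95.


Checking each candidate:
Condition: positive perfect squares ≤ 95
Result = {1, 4, 9, 16, 25, 36, 49, 64, 81}

{1, 4, 9, 16, 25, 36, 49, 64, 81}


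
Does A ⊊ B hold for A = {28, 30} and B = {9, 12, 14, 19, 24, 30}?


A ⊂ B requires: A ⊆ B AND A ≠ B.
A ⊆ B? No
A ⊄ B, so A is not a proper subset.

No, A is not a proper subset of B


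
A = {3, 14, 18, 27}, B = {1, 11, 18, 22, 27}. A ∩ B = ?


A ∩ B = elements in both A and B
A = {3, 14, 18, 27}
B = {1, 11, 18, 22, 27}
A ∩ B = {18, 27}

A ∩ B = {18, 27}


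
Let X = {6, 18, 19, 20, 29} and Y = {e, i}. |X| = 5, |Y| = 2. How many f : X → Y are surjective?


n = |X| = 5, k = |Y| = 2. Surjections via inclusion-exclusion:
S(n,k) = Σ(-1)^i × C(k,i) × (k-i)^n, i=0 to k
i=0: (-1)^0×C(2,0)×2^5 = 32
i=1: (-1)^1×C(2,1)×1^5 = -2
i=2: (-1)^2×C(2,2)×0^5 = 0
Total = 30

Number of surjections = 30


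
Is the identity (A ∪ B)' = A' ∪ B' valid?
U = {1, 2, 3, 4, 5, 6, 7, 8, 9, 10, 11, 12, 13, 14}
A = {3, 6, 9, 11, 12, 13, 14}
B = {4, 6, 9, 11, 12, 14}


LHS: A ∪ B = {3, 4, 6, 9, 11, 12, 13, 14}
(A ∪ B)' = U \ (A ∪ B) = {1, 2, 5, 7, 8, 10}
A' = {1, 2, 4, 5, 7, 8, 10}, B' = {1, 2, 3, 5, 7, 8, 10, 13}
Claimed RHS: A' ∪ B' = {1, 2, 3, 4, 5, 7, 8, 10, 13}
Identity is INVALID: LHS = {1, 2, 5, 7, 8, 10} but the RHS claimed here equals {1, 2, 3, 4, 5, 7, 8, 10, 13}. The correct form is (A ∪ B)' = A' ∩ B'.

Identity is invalid: (A ∪ B)' = {1, 2, 5, 7, 8, 10} but A' ∪ B' = {1, 2, 3, 4, 5, 7, 8, 10, 13}. The correct De Morgan law is (A ∪ B)' = A' ∩ B'.


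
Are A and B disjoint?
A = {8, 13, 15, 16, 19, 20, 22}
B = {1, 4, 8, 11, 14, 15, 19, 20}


Disjoint means A ∩ B = ∅.
A ∩ B = {8, 15, 19, 20}
A ∩ B ≠ ∅, so A and B are NOT disjoint.

No, A and B are not disjoint (A ∩ B = {8, 15, 19, 20})


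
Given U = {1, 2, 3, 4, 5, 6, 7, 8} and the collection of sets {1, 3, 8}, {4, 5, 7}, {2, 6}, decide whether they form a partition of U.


A partition requires: (1) non-empty parts, (2) pairwise disjoint, (3) union = U
Parts: {1, 3, 8}, {4, 5, 7}, {2, 6}
Union of parts: {1, 2, 3, 4, 5, 6, 7, 8}
U = {1, 2, 3, 4, 5, 6, 7, 8}
All non-empty? True
Pairwise disjoint? True
Covers U? True

Yes, valid partition


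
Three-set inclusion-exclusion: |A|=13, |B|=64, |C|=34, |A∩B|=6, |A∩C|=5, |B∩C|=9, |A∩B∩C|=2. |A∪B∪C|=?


|A∪B∪C| = |A|+|B|+|C| - |A∩B|-|A∩C|-|B∩C| + |A∩B∩C|
= 13+64+34 - 6-5-9 + 2
= 111 - 20 + 2
= 93

|A ∪ B ∪ C| = 93


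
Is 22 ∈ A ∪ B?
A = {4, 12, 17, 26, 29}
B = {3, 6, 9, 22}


A = {4, 12, 17, 26, 29}, B = {3, 6, 9, 22}
A ∪ B = all elements in A or B
A ∪ B = {3, 4, 6, 9, 12, 17, 22, 26, 29}
Checking if 22 ∈ A ∪ B
22 is in A ∪ B → True

22 ∈ A ∪ B


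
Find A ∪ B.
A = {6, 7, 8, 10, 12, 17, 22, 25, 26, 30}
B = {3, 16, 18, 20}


A ∪ B = all elements in A or B (or both)
A = {6, 7, 8, 10, 12, 17, 22, 25, 26, 30}
B = {3, 16, 18, 20}
A ∪ B = {3, 6, 7, 8, 10, 12, 16, 17, 18, 20, 22, 25, 26, 30}

A ∪ B = {3, 6, 7, 8, 10, 12, 16, 17, 18, 20, 22, 25, 26, 30}


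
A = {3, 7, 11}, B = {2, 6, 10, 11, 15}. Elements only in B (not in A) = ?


A = {3, 7, 11}
B = {2, 6, 10, 11, 15}
Region: only in B (not in A)
Elements: {2, 6, 10, 15}

Elements only in B (not in A): {2, 6, 10, 15}


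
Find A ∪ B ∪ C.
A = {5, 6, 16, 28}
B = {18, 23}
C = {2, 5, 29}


A ∪ B = {5, 6, 16, 18, 23, 28}
(A ∪ B) ∪ C = {2, 5, 6, 16, 18, 23, 28, 29}

A ∪ B ∪ C = {2, 5, 6, 16, 18, 23, 28, 29}


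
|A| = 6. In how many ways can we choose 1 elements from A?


C(n,k) = n! / (k!(n-k)!)
C(6,1) = 6! / (1!5!)
= 6

C(6,1) = 6


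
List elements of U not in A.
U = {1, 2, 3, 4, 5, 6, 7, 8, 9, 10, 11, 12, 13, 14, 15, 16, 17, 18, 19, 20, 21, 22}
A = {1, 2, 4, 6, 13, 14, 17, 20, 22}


Aᶜ = U \ A = elements in U but not in A
U = {1, 2, 3, 4, 5, 6, 7, 8, 9, 10, 11, 12, 13, 14, 15, 16, 17, 18, 19, 20, 21, 22}
A = {1, 2, 4, 6, 13, 14, 17, 20, 22}
Aᶜ = {3, 5, 7, 8, 9, 10, 11, 12, 15, 16, 18, 19, 21}

Aᶜ = {3, 5, 7, 8, 9, 10, 11, 12, 15, 16, 18, 19, 21}


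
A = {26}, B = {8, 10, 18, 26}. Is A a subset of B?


A ⊆ B means every element of A is in B.
All elements of A are in B.
So A ⊆ B.

Yes, A ⊆ B


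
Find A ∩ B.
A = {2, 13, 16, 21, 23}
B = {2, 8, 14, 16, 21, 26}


A ∩ B = elements in both A and B
A = {2, 13, 16, 21, 23}
B = {2, 8, 14, 16, 21, 26}
A ∩ B = {2, 16, 21}

A ∩ B = {2, 16, 21}


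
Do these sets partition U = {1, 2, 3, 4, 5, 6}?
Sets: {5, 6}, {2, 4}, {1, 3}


A partition requires: (1) non-empty parts, (2) pairwise disjoint, (3) union = U
Parts: {5, 6}, {2, 4}, {1, 3}
Union of parts: {1, 2, 3, 4, 5, 6}
U = {1, 2, 3, 4, 5, 6}
All non-empty? True
Pairwise disjoint? True
Covers U? True

Yes, valid partition


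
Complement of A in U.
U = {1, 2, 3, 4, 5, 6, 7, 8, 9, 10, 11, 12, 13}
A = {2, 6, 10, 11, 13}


Aᶜ = U \ A = elements in U but not in A
U = {1, 2, 3, 4, 5, 6, 7, 8, 9, 10, 11, 12, 13}
A = {2, 6, 10, 11, 13}
Aᶜ = {1, 3, 4, 5, 7, 8, 9, 12}

Aᶜ = {1, 3, 4, 5, 7, 8, 9, 12}


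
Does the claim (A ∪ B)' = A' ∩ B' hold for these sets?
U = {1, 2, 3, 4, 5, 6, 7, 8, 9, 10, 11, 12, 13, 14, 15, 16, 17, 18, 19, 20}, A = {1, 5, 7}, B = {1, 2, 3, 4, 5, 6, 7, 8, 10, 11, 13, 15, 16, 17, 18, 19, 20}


LHS: A ∪ B = {1, 2, 3, 4, 5, 6, 7, 8, 10, 11, 13, 15, 16, 17, 18, 19, 20}
(A ∪ B)' = U \ (A ∪ B) = {9, 12, 14}
A' = {2, 3, 4, 6, 8, 9, 10, 11, 12, 13, 14, 15, 16, 17, 18, 19, 20}, B' = {9, 12, 14}
Claimed RHS: A' ∩ B' = {9, 12, 14}
Identity is VALID: LHS = RHS = {9, 12, 14} ✓

Identity is valid. (A ∪ B)' = A' ∩ B' = {9, 12, 14}


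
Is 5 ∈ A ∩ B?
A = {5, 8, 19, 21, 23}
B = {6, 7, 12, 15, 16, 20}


A = {5, 8, 19, 21, 23}, B = {6, 7, 12, 15, 16, 20}
A ∩ B = elements in both A and B
A ∩ B = ∅
Checking if 5 ∈ A ∩ B
5 is not in A ∩ B → False

5 ∉ A ∩ B


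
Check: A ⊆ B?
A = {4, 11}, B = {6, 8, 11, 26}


A ⊆ B means every element of A is in B.
Elements in A not in B: {4}
So A ⊄ B.

No, A ⊄ B


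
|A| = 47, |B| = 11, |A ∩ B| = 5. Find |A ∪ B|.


|A ∪ B| = |A| + |B| - |A ∩ B|
= 47 + 11 - 5
= 53

|A ∪ B| = 53


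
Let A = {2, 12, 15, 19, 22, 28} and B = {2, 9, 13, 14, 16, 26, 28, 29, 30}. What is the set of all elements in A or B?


A ∪ B = all elements in A or B (or both)
A = {2, 12, 15, 19, 22, 28}
B = {2, 9, 13, 14, 16, 26, 28, 29, 30}
A ∪ B = {2, 9, 12, 13, 14, 15, 16, 19, 22, 26, 28, 29, 30}

A ∪ B = {2, 9, 12, 13, 14, 15, 16, 19, 22, 26, 28, 29, 30}


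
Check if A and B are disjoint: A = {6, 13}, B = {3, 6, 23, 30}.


Disjoint means A ∩ B = ∅.
A ∩ B = {6}
A ∩ B ≠ ∅, so A and B are NOT disjoint.

No, A and B are not disjoint (A ∩ B = {6})


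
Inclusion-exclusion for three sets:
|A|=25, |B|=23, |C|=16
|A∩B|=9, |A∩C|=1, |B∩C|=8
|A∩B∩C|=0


|A∪B∪C| = |A|+|B|+|C| - |A∩B|-|A∩C|-|B∩C| + |A∩B∩C|
= 25+23+16 - 9-1-8 + 0
= 64 - 18 + 0
= 46

|A ∪ B ∪ C| = 46


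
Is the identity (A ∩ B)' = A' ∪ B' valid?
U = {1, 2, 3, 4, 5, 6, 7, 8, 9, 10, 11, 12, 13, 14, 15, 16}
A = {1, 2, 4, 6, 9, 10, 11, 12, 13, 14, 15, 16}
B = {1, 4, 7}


LHS: A ∩ B = {1, 4}
(A ∩ B)' = U \ (A ∩ B) = {2, 3, 5, 6, 7, 8, 9, 10, 11, 12, 13, 14, 15, 16}
A' = {3, 5, 7, 8}, B' = {2, 3, 5, 6, 8, 9, 10, 11, 12, 13, 14, 15, 16}
Claimed RHS: A' ∪ B' = {2, 3, 5, 6, 7, 8, 9, 10, 11, 12, 13, 14, 15, 16}
Identity is VALID: LHS = RHS = {2, 3, 5, 6, 7, 8, 9, 10, 11, 12, 13, 14, 15, 16} ✓

Identity is valid. (A ∩ B)' = A' ∪ B' = {2, 3, 5, 6, 7, 8, 9, 10, 11, 12, 13, 14, 15, 16}


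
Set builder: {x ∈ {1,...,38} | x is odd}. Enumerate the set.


Checking each candidate:
Condition: odd numbers in {1,...,38}
Result = {1, 3, 5, 7, 9, 11, 13, 15, 17, 19, 21, 23, 25, 27, 29, 31, 33, 35, 37}

{1, 3, 5, 7, 9, 11, 13, 15, 17, 19, 21, 23, 25, 27, 29, 31, 33, 35, 37}


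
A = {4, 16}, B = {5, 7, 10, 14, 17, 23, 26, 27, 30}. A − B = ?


A \ B = elements in A but not in B
A = {4, 16}
B = {5, 7, 10, 14, 17, 23, 26, 27, 30}
Remove from A any elements in B
A \ B = {4, 16}

A \ B = {4, 16}


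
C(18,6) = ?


C(n,k) = n! / (k!(n-k)!)
C(18,6) = 18! / (6!12!)
= 18564

C(18,6) = 18564


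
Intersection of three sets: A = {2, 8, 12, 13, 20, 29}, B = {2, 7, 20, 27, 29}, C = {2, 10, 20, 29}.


A ∩ B = {2, 20, 29}
(A ∩ B) ∩ C = {2, 20, 29}

A ∩ B ∩ C = {2, 20, 29}


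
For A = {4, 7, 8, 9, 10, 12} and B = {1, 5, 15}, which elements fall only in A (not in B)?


A = {4, 7, 8, 9, 10, 12}
B = {1, 5, 15}
Region: only in A (not in B)
Elements: {4, 7, 8, 9, 10, 12}

Elements only in A (not in B): {4, 7, 8, 9, 10, 12}


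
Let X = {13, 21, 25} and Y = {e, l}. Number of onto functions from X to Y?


n = |X| = 3, k = |Y| = 2. Surjections via inclusion-exclusion:
S(n,k) = Σ(-1)^i × C(k,i) × (k-i)^n, i=0 to k
i=0: (-1)^0×C(2,0)×2^3 = 8
i=1: (-1)^1×C(2,1)×1^3 = -2
i=2: (-1)^2×C(2,2)×0^3 = 0
Total = 6

Number of surjections = 6


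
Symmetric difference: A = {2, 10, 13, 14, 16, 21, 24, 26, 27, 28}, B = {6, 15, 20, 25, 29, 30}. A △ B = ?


A △ B = (A \ B) ∪ (B \ A) = elements in exactly one of A or B
A \ B = {2, 10, 13, 14, 16, 21, 24, 26, 27, 28}
B \ A = {6, 15, 20, 25, 29, 30}
A △ B = {2, 6, 10, 13, 14, 15, 16, 20, 21, 24, 25, 26, 27, 28, 29, 30}

A △ B = {2, 6, 10, 13, 14, 15, 16, 20, 21, 24, 25, 26, 27, 28, 29, 30}


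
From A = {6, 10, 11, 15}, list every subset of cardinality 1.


|A| = 4, so A has C(4,1) = 4 subsets of size 1.
Enumerate by choosing 1 elements from A at a time:
{6}, {10}, {11}, {15}

1-element subsets (4 total): {6}, {10}, {11}, {15}


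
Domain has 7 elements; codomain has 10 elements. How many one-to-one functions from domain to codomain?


An injection sends each of |A| = 7 inputs to a distinct output in B.
# injections = |B|·(|B|-1)·…·(|B|-|A|+1) = 10! / (10 - 7)!
= 10 × 9 × 8 × 7 × 6 × 5 × 4
= 604800

Number of injections = 604800


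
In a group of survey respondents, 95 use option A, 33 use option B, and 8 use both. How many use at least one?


|A ∪ B| = |A| + |B| - |A ∩ B|
= 95 + 33 - 8
= 120

|A ∪ B| = 120


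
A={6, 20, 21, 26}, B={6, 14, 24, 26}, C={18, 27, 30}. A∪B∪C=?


A ∪ B = {6, 14, 20, 21, 24, 26}
(A ∪ B) ∪ C = {6, 14, 18, 20, 21, 24, 26, 27, 30}

A ∪ B ∪ C = {6, 14, 18, 20, 21, 24, 26, 27, 30}


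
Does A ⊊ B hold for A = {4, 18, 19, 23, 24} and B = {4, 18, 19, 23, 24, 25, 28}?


A ⊂ B requires: A ⊆ B AND A ≠ B.
A ⊆ B? Yes
A = B? No
A ⊂ B: Yes (A is a proper subset of B)

Yes, A ⊂ B


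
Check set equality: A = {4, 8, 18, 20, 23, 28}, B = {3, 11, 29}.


Two sets are equal iff they have exactly the same elements.
A = {4, 8, 18, 20, 23, 28}
B = {3, 11, 29}
Differences: {3, 4, 8, 11, 18, 20, 23, 28, 29}
A ≠ B

No, A ≠ B


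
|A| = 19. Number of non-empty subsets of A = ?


Total subsets = 2^n = 2^19 = 524288
Non-empty subsets exclude the empty set: 2^n - 1
= 524288 - 1
= 524287

Number of non-empty subsets = 524287


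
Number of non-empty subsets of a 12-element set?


Total subsets = 2^n = 2^12 = 4096
Non-empty subsets exclude the empty set: 2^n - 1
= 4096 - 1
= 4095

Number of non-empty subsets = 4095


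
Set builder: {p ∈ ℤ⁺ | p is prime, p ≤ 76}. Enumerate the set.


Checking each candidate:
Condition: primes ≤ 76
Result = {2, 3, 5, 7, 11, 13, 17, 19, 23, 29, 31, 37, 41, 43, 47, 53, 59, 61, 67, 71, 73}

{2, 3, 5, 7, 11, 13, 17, 19, 23, 29, 31, 37, 41, 43, 47, 53, 59, 61, 67, 71, 73}


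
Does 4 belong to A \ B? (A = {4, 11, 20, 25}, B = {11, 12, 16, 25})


A = {4, 11, 20, 25}, B = {11, 12, 16, 25}
A \ B = elements in A but not in B
A \ B = {4, 20}
Checking if 4 ∈ A \ B
4 is in A \ B → True

4 ∈ A \ B


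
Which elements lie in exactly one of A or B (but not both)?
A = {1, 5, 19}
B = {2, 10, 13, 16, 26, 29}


A △ B = (A \ B) ∪ (B \ A) = elements in exactly one of A or B
A \ B = {1, 5, 19}
B \ A = {2, 10, 13, 16, 26, 29}
A △ B = {1, 2, 5, 10, 13, 16, 19, 26, 29}

A △ B = {1, 2, 5, 10, 13, 16, 19, 26, 29}


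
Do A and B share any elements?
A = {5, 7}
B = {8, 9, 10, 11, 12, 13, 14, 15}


Disjoint means A ∩ B = ∅.
A ∩ B = ∅
A ∩ B = ∅, so A and B are disjoint.

No — A and B share no elements (A ∩ B = ∅), so they are disjoint


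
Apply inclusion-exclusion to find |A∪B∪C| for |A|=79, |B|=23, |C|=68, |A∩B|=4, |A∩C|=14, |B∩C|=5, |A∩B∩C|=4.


|A∪B∪C| = |A|+|B|+|C| - |A∩B|-|A∩C|-|B∩C| + |A∩B∩C|
= 79+23+68 - 4-14-5 + 4
= 170 - 23 + 4
= 151

|A ∪ B ∪ C| = 151


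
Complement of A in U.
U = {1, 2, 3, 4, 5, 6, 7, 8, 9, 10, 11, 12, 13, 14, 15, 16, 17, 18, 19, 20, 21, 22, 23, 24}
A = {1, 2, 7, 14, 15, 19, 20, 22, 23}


Aᶜ = U \ A = elements in U but not in A
U = {1, 2, 3, 4, 5, 6, 7, 8, 9, 10, 11, 12, 13, 14, 15, 16, 17, 18, 19, 20, 21, 22, 23, 24}
A = {1, 2, 7, 14, 15, 19, 20, 22, 23}
Aᶜ = {3, 4, 5, 6, 8, 9, 10, 11, 12, 13, 16, 17, 18, 21, 24}

Aᶜ = {3, 4, 5, 6, 8, 9, 10, 11, 12, 13, 16, 17, 18, 21, 24}


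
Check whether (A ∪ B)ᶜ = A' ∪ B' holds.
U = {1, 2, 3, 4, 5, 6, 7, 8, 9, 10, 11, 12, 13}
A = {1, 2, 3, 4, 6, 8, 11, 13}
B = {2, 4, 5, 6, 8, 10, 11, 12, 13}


LHS: A ∪ B = {1, 2, 3, 4, 5, 6, 8, 10, 11, 12, 13}
(A ∪ B)' = U \ (A ∪ B) = {7, 9}
A' = {5, 7, 9, 10, 12}, B' = {1, 3, 7, 9}
Claimed RHS: A' ∪ B' = {1, 3, 5, 7, 9, 10, 12}
Identity is INVALID: LHS = {7, 9} but the RHS claimed here equals {1, 3, 5, 7, 9, 10, 12}. The correct form is (A ∪ B)' = A' ∩ B'.

Identity is invalid: (A ∪ B)' = {7, 9} but A' ∪ B' = {1, 3, 5, 7, 9, 10, 12}. The correct De Morgan law is (A ∪ B)' = A' ∩ B'.


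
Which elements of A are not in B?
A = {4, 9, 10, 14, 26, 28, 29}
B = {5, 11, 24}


A \ B = elements in A but not in B
A = {4, 9, 10, 14, 26, 28, 29}
B = {5, 11, 24}
Remove from A any elements in B
A \ B = {4, 9, 10, 14, 26, 28, 29}

A \ B = {4, 9, 10, 14, 26, 28, 29}


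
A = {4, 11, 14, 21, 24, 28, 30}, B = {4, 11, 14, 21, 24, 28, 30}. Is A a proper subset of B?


A ⊂ B requires: A ⊆ B AND A ≠ B.
A ⊆ B? Yes
A = B? Yes
A = B, so A is not a PROPER subset.

No, A is not a proper subset of B


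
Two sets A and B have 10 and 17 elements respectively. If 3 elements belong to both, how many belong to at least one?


|A ∪ B| = |A| + |B| - |A ∩ B|
= 10 + 17 - 3
= 24

|A ∪ B| = 24


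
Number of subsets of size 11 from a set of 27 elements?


C(n,k) = n! / (k!(n-k)!)
C(27,11) = 27! / (11!16!)
= 13037895

C(27,11) = 13037895


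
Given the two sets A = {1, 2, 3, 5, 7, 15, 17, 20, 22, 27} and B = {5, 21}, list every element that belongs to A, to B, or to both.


A ∪ B = all elements in A or B (or both)
A = {1, 2, 3, 5, 7, 15, 17, 20, 22, 27}
B = {5, 21}
A ∪ B = {1, 2, 3, 5, 7, 15, 17, 20, 21, 22, 27}

A ∪ B = {1, 2, 3, 5, 7, 15, 17, 20, 21, 22, 27}


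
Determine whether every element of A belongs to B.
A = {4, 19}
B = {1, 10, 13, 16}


A ⊆ B means every element of A is in B.
Elements in A not in B: {4, 19}
So A ⊄ B.

No, A ⊄ B


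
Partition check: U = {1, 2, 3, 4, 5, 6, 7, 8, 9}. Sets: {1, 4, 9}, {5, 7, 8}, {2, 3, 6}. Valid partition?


A partition requires: (1) non-empty parts, (2) pairwise disjoint, (3) union = U
Parts: {1, 4, 9}, {5, 7, 8}, {2, 3, 6}
Union of parts: {1, 2, 3, 4, 5, 6, 7, 8, 9}
U = {1, 2, 3, 4, 5, 6, 7, 8, 9}
All non-empty? True
Pairwise disjoint? True
Covers U? True

Yes, valid partition


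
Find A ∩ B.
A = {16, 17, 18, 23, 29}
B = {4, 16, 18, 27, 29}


A ∩ B = elements in both A and B
A = {16, 17, 18, 23, 29}
B = {4, 16, 18, 27, 29}
A ∩ B = {16, 18, 29}

A ∩ B = {16, 18, 29}


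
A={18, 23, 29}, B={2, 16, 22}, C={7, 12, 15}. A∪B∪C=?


A ∪ B = {2, 16, 18, 22, 23, 29}
(A ∪ B) ∪ C = {2, 7, 12, 15, 16, 18, 22, 23, 29}

A ∪ B ∪ C = {2, 7, 12, 15, 16, 18, 22, 23, 29}


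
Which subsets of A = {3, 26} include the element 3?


A subset of A contains 3 iff the remaining 1 elements form any subset of A \ {3}.
Count: 2^(n-1) = 2^1 = 2
Subsets containing 3: {3}, {3, 26}

Subsets containing 3 (2 total): {3}, {3, 26}


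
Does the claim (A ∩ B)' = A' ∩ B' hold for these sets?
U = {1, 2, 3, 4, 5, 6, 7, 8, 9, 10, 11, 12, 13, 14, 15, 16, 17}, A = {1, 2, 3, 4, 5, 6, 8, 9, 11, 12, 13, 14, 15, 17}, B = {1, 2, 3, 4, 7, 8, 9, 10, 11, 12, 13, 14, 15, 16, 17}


LHS: A ∩ B = {1, 2, 3, 4, 8, 9, 11, 12, 13, 14, 15, 17}
(A ∩ B)' = U \ (A ∩ B) = {5, 6, 7, 10, 16}
A' = {7, 10, 16}, B' = {5, 6}
Claimed RHS: A' ∩ B' = ∅
Identity is INVALID: LHS = {5, 6, 7, 10, 16} but the RHS claimed here equals ∅. The correct form is (A ∩ B)' = A' ∪ B'.

Identity is invalid: (A ∩ B)' = {5, 6, 7, 10, 16} but A' ∩ B' = ∅. The correct De Morgan law is (A ∩ B)' = A' ∪ B'.


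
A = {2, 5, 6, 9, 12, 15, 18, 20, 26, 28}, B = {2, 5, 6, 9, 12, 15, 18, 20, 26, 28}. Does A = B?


Two sets are equal iff they have exactly the same elements.
A = {2, 5, 6, 9, 12, 15, 18, 20, 26, 28}
B = {2, 5, 6, 9, 12, 15, 18, 20, 26, 28}
Same elements → A = B

Yes, A = B


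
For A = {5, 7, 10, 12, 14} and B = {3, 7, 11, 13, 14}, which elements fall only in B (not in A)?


A = {5, 7, 10, 12, 14}
B = {3, 7, 11, 13, 14}
Region: only in B (not in A)
Elements: {3, 11, 13}

Elements only in B (not in A): {3, 11, 13}


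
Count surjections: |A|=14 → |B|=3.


n = |A| = 14, k = |B| = 3. Surjections via inclusion-exclusion:
S(n,k) = Σ(-1)^i × C(k,i) × (k-i)^n, i=0 to k
i=0: (-1)^0×C(3,0)×3^14 = 4782969
i=1: (-1)^1×C(3,1)×2^14 = -49152
i=2: (-1)^2×C(3,2)×1^14 = 3
i=3: (-1)^3×C(3,3)×0^14 = 0
Total = 4733820

Number of surjections = 4733820


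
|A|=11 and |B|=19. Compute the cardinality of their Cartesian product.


|A × B| = |A| × |B|
= 11 × 19
= 209

|A × B| = 209


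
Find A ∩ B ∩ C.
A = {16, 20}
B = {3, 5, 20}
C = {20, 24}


A ∩ B = {20}
(A ∩ B) ∩ C = {20}

A ∩ B ∩ C = {20}


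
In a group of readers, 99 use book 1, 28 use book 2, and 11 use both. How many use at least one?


|A ∪ B| = |A| + |B| - |A ∩ B|
= 99 + 28 - 11
= 116

|A ∪ B| = 116


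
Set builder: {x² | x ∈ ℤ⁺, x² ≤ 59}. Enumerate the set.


Checking each candidate:
Condition: positive perfect squares ≤ 59
Result = {1, 4, 9, 16, 25, 36, 49}

{1, 4, 9, 16, 25, 36, 49}


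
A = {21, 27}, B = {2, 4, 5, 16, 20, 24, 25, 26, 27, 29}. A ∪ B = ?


A ∪ B = all elements in A or B (or both)
A = {21, 27}
B = {2, 4, 5, 16, 20, 24, 25, 26, 27, 29}
A ∪ B = {2, 4, 5, 16, 20, 21, 24, 25, 26, 27, 29}

A ∪ B = {2, 4, 5, 16, 20, 21, 24, 25, 26, 27, 29}


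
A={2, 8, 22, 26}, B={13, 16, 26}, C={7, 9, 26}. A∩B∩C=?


A ∩ B = {26}
(A ∩ B) ∩ C = {26}

A ∩ B ∩ C = {26}


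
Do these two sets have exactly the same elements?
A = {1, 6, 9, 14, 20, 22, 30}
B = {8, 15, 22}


Two sets are equal iff they have exactly the same elements.
A = {1, 6, 9, 14, 20, 22, 30}
B = {8, 15, 22}
Differences: {1, 6, 8, 9, 14, 15, 20, 30}
A ≠ B

No, A ≠ B


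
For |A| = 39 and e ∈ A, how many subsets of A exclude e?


Subsets of A avoiding e are subsets of A \ {e}, which has 38 elements.
Count = 2^(n-1) = 2^38
= 274877906944

Number of subsets avoiding e = 274877906944


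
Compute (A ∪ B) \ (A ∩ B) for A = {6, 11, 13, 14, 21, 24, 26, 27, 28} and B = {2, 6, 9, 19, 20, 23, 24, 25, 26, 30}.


A △ B = (A \ B) ∪ (B \ A) = elements in exactly one of A or B
A \ B = {11, 13, 14, 21, 27, 28}
B \ A = {2, 9, 19, 20, 23, 25, 30}
A △ B = {2, 9, 11, 13, 14, 19, 20, 21, 23, 25, 27, 28, 30}

A △ B = {2, 9, 11, 13, 14, 19, 20, 21, 23, 25, 27, 28, 30}


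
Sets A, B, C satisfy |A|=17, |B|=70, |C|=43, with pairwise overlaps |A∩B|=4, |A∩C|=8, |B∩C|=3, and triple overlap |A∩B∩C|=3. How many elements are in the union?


|A∪B∪C| = |A|+|B|+|C| - |A∩B|-|A∩C|-|B∩C| + |A∩B∩C|
= 17+70+43 - 4-8-3 + 3
= 130 - 15 + 3
= 118

|A ∪ B ∪ C| = 118


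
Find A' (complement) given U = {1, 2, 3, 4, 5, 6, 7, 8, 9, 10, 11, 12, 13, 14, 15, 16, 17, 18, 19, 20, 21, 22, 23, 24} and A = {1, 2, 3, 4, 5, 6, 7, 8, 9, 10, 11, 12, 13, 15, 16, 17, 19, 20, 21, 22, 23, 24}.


Aᶜ = U \ A = elements in U but not in A
U = {1, 2, 3, 4, 5, 6, 7, 8, 9, 10, 11, 12, 13, 14, 15, 16, 17, 18, 19, 20, 21, 22, 23, 24}
A = {1, 2, 3, 4, 5, 6, 7, 8, 9, 10, 11, 12, 13, 15, 16, 17, 19, 20, 21, 22, 23, 24}
Aᶜ = {14, 18}

Aᶜ = {14, 18}


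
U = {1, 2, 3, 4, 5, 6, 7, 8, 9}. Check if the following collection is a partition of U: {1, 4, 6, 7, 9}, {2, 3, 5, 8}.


A partition requires: (1) non-empty parts, (2) pairwise disjoint, (3) union = U
Parts: {1, 4, 6, 7, 9}, {2, 3, 5, 8}
Union of parts: {1, 2, 3, 4, 5, 6, 7, 8, 9}
U = {1, 2, 3, 4, 5, 6, 7, 8, 9}
All non-empty? True
Pairwise disjoint? True
Covers U? True

Yes, valid partition


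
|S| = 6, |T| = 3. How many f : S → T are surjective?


n = |S| = 6, k = |T| = 3. Surjections via inclusion-exclusion:
S(n,k) = Σ(-1)^i × C(k,i) × (k-i)^n, i=0 to k
i=0: (-1)^0×C(3,0)×3^6 = 729
i=1: (-1)^1×C(3,1)×2^6 = -192
i=2: (-1)^2×C(3,2)×1^6 = 3
i=3: (-1)^3×C(3,3)×0^6 = 0
Total = 540

Number of surjections = 540


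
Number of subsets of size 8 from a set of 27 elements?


C(n,k) = n! / (k!(n-k)!)
C(27,8) = 27! / (8!19!)
= 2220075

C(27,8) = 2220075


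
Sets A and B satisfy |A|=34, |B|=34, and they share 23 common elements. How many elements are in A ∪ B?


|A ∪ B| = |A| + |B| - |A ∩ B|
= 34 + 34 - 23
= 45

|A ∪ B| = 45


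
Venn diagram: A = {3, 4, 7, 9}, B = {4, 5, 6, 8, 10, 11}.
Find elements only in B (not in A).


A = {3, 4, 7, 9}
B = {4, 5, 6, 8, 10, 11}
Region: only in B (not in A)
Elements: {5, 6, 8, 10, 11}

Elements only in B (not in A): {5, 6, 8, 10, 11}


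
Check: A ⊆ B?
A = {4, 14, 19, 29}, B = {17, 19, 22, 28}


A ⊆ B means every element of A is in B.
Elements in A not in B: {4, 14, 29}
So A ⊄ B.

No, A ⊄ B


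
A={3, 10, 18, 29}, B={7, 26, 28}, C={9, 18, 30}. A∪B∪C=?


A ∪ B = {3, 7, 10, 18, 26, 28, 29}
(A ∪ B) ∪ C = {3, 7, 9, 10, 18, 26, 28, 29, 30}

A ∪ B ∪ C = {3, 7, 9, 10, 18, 26, 28, 29, 30}


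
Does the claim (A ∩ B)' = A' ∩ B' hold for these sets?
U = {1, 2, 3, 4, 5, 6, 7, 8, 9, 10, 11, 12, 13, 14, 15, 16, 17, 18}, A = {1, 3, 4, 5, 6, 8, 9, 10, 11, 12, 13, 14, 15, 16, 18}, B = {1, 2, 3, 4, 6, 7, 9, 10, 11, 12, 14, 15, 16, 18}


LHS: A ∩ B = {1, 3, 4, 6, 9, 10, 11, 12, 14, 15, 16, 18}
(A ∩ B)' = U \ (A ∩ B) = {2, 5, 7, 8, 13, 17}
A' = {2, 7, 17}, B' = {5, 8, 13, 17}
Claimed RHS: A' ∩ B' = {17}
Identity is INVALID: LHS = {2, 5, 7, 8, 13, 17} but the RHS claimed here equals {17}. The correct form is (A ∩ B)' = A' ∪ B'.

Identity is invalid: (A ∩ B)' = {2, 5, 7, 8, 13, 17} but A' ∩ B' = {17}. The correct De Morgan law is (A ∩ B)' = A' ∪ B'.
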